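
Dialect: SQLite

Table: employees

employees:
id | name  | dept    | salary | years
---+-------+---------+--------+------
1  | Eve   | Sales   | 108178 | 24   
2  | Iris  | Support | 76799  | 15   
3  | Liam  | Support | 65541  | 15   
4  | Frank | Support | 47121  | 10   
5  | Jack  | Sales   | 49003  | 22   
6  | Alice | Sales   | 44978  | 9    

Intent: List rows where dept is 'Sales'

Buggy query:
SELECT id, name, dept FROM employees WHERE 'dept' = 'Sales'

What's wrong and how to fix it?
Bug: Single quotes denote string literals in SQL; the column name is being compared as a constant string

Fix: Reference the column as dept without single quotes

Corrected query:
SELECT id, name, dept FROM employees WHERE dept = 'Sales'

Result:
id | name  | dept 
---+-------+------
1  | Eve   | Sales
5  | Jack  | Sales
6  | Alice | Sales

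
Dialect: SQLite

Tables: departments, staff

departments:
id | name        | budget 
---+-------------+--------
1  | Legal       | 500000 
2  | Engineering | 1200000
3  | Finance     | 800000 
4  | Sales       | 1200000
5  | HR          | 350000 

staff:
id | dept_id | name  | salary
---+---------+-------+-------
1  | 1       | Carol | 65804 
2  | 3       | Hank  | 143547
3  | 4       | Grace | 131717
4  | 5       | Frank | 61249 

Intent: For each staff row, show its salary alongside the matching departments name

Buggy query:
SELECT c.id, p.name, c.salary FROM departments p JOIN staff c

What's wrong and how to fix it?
Bug: JOIN with no ON clause produces a cartesian product; every staff row pairs with every departments row

Fix: Add ON c.dept_id = p.id to the JOIN

Corrected query:
SELECT c.id, p.name, c.salary FROM departments p JOIN staff c ON c.dept_id = p.id

Result:
id | name    | salary
---+---------+-------
1  | Legal   | 65804 
2  | Finance | 143547
3  | Sales   | 131717
4  | HR      | 61249 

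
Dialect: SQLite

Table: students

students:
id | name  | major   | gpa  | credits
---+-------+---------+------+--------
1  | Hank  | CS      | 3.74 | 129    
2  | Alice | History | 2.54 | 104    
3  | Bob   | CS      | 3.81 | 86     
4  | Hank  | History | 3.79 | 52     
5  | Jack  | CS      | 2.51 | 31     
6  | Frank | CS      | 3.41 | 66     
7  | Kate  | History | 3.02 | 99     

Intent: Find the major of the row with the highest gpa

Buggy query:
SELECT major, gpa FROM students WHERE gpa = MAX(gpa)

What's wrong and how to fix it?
Bug: WHERE is evaluated per row; an aggregate over the whole table isn't defined there

Fix: Use a subquery: WHERE gpa = (SELECT MAX(gpa) FROM students)

Corrected query:
SELECT major, gpa FROM students WHERE gpa = (SELECT MAX(gpa) FROM students)

Result:
major | gpa 
------+-----
CS    | 3.81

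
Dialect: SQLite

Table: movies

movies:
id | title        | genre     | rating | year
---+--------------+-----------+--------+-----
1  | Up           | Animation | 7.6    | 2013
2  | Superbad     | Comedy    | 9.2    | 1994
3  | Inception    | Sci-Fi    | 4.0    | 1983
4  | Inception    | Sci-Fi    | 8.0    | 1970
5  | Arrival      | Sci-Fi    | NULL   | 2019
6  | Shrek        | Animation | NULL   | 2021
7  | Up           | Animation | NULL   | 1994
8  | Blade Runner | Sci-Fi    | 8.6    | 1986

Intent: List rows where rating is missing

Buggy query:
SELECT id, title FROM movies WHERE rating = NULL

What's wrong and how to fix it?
Bug: Comparing to NULL with '=' never matches; NULL = NULL is unknown, not true

Fix: Use IS NULL to test for NULL

Corrected query:
SELECT id, title FROM movies WHERE rating IS NULL

Result:
id | title  
---+--------
5  | Arrival
6  | Shrek  
7  | Up     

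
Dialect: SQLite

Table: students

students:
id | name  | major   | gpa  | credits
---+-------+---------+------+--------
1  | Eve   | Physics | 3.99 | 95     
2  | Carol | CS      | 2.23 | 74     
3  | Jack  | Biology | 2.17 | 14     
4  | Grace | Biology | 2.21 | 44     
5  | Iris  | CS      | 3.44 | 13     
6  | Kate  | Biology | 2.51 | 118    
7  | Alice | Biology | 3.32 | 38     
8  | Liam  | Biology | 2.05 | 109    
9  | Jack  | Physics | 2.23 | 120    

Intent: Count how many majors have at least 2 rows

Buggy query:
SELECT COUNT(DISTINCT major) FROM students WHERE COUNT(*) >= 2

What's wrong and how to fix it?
Bug: COUNT(*) cannot appear in WHERE; the per-group count doesn't exist yet

Fix: Use a subquery that GROUPs and filters with HAVING, then count its rows

Corrected query:
SELECT COUNT(*) FROM (SELECT major FROM students GROUP BY major HAVING COUNT(*) >= 2)

Result:
COUNT(*)
--------
3       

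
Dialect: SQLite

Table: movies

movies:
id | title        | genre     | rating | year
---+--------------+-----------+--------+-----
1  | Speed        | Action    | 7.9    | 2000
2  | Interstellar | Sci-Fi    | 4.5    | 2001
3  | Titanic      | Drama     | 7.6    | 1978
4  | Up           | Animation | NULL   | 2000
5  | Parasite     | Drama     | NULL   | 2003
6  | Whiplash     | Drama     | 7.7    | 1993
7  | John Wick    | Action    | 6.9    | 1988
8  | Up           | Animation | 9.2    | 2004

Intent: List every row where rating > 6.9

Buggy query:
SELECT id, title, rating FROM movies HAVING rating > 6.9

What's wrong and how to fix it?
Bug: HAVING filters the output of aggregation, but this query has no GROUP BY and no aggregate functions, so SQLite rejects it (HAVING clause on a non-aggregate query); the condition here is per row

Fix: Use WHERE for row-level filtering

Corrected query:
SELECT id, title, rating FROM movies WHERE rating > 6.9

Result:
id | title    | rating
---+----------+-------
1  | Speed    | 7.9   
3  | Titanic  | 7.6   
6  | Whiplash | 7.7   
8  | Up       | 9.2   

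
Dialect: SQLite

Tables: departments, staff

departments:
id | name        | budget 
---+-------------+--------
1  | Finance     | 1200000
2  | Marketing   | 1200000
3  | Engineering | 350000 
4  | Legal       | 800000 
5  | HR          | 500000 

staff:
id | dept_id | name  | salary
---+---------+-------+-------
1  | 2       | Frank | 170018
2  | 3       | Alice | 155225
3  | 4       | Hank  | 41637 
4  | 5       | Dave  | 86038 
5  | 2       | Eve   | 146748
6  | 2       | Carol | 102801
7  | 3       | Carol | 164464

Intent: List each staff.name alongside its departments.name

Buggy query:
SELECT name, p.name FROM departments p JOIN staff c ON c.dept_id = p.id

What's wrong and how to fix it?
Bug: Both tables have a 'name' column; the unqualified reference is ambiguous

Fix: Qualify the column with its table alias (c.name)

Corrected query:
SELECT c.name, p.name FROM departments p JOIN staff c ON c.dept_id = p.id

Result:
name  | name       
------+------------
Frank | Marketing  
Alice | Engineering
Hank  | Legal      
Dave  | HR         
Eve   | Marketing  
Carol | Marketing  
Carol | Engineering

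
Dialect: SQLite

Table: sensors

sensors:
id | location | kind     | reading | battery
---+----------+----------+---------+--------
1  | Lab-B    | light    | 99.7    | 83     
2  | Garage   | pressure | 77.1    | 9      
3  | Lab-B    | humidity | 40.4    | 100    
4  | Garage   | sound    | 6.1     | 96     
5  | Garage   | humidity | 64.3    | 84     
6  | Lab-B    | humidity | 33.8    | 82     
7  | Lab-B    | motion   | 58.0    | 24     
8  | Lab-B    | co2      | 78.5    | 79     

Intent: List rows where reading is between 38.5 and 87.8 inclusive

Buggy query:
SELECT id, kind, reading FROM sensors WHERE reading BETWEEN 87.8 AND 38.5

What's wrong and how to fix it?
Bug: BETWEEN expects the lower bound first; with 87.8 AND 38.5 the range is empty

Fix: Swap the bounds so the smaller value comes first

Corrected query:
SELECT id, kind, reading FROM sensors WHERE reading BETWEEN 38.5 AND 87.8

Result:
id | kind     | reading
---+----------+--------
2  | pressure | 77.1   
3  | humidity | 40.4   
5  | humidity | 64.3   
7  | motion   | 58     
8  | co2      | 78.5   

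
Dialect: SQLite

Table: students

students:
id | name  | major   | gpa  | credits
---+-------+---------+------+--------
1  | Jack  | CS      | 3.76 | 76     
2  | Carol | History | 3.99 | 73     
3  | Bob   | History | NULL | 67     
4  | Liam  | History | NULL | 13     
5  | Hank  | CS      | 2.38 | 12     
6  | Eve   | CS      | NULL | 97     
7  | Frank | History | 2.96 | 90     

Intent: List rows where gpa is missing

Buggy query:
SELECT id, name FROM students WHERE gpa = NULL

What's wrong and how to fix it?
Bug: '= NULL' is always unknown in SQL three-valued logic, so no rows match

Fix: Replace '= NULL' with 'IS NULL'

Corrected query:
SELECT id, name FROM students WHERE gpa IS NULL

Result:
id | name
---+-----
3  | Bob 
4  | Liam
6  | Eve 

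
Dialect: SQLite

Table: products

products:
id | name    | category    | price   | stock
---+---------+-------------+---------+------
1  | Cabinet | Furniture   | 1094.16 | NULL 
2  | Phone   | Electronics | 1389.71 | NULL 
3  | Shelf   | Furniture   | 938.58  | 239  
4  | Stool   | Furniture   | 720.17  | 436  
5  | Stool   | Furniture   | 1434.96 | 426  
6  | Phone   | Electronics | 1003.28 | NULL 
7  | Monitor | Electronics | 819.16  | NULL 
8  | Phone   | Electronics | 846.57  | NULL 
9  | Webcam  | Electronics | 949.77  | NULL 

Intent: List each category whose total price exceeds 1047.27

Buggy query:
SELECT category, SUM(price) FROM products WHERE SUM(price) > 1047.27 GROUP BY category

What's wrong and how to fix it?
Bug: SUM(price) is an aggregate, but WHERE filters rows before aggregation

Fix: Use HAVING (which filters groups after aggregation) instead of WHERE

Corrected query:
SELECT category, SUM(price) FROM products GROUP BY category HAVING SUM(price) > 1047.27

Result:
category    | SUM(price)
------------+-----------
Electronics | 5008.49   
Furniture   | 4187.87   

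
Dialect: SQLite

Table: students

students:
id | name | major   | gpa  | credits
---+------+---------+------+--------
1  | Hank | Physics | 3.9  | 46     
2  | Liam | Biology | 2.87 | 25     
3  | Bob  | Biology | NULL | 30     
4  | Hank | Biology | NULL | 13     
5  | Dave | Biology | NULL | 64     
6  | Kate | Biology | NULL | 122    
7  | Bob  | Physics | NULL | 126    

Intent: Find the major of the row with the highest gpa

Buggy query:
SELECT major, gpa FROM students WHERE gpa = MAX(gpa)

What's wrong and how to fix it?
Bug: WHERE is evaluated per row; an aggregate over the whole table isn't defined there

Fix: Use a subquery: WHERE gpa = (SELECT MAX(gpa) FROM students)

Corrected query:
SELECT major, gpa FROM students WHERE gpa = (SELECT MAX(gpa) FROM students)

Result:
major   | gpa
--------+----
Physics | 3.9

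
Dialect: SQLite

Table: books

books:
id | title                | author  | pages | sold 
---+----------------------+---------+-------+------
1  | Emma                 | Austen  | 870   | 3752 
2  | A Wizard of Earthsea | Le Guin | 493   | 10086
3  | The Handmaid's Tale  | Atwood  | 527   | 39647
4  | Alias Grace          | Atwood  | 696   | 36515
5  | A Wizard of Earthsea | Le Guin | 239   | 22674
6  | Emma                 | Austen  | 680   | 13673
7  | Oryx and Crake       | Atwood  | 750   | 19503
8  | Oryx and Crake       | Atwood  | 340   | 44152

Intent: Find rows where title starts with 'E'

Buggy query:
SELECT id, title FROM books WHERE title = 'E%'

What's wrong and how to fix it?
Bug: '=' compares the literal string including the % character; pattern matching needs LIKE

Fix: Use LIKE for wildcard pattern matching

Corrected query:
SELECT id, title FROM books WHERE title LIKE 'E%'

Result:
id | title
---+------
1  | Emma 
6  | Emma 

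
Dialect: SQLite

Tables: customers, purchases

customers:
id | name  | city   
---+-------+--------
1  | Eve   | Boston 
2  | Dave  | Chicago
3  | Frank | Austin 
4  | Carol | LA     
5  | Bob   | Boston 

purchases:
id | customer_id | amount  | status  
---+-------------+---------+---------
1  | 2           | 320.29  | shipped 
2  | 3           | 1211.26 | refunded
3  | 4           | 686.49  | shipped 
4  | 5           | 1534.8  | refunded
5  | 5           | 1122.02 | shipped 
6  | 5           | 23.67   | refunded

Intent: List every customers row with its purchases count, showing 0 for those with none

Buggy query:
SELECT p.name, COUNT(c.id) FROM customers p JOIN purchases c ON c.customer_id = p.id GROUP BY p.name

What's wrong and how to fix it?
Bug: An inner join excludes parents with zero children

Fix: Use LEFT JOIN so parents without children still appear (COUNT(c.id) gives 0)

Corrected query:
SELECT p.name, COUNT(c.id) FROM customers p LEFT JOIN purchases c ON c.customer_id = p.id GROUP BY p.name

Result:
name  | COUNT(c.id)
------+------------
Bob   | 3          
Carol | 1          
Dave  | 1          
Eve   | 0          
Frank | 1          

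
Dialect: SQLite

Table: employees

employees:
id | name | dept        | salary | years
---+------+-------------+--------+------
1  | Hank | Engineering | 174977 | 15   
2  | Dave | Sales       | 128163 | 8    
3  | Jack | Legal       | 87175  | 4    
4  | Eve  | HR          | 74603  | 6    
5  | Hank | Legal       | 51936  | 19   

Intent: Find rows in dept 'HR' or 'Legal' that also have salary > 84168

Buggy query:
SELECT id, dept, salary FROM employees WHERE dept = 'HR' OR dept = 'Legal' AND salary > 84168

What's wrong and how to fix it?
Bug: Without parentheses, AND is evaluated before OR, so the salary filter only applies to the 'Legal' branch

Fix: Add parentheses around the OR so the AND applies to both alternatives

Corrected query:
SELECT id, dept, salary FROM employees WHERE (dept = 'HR' OR dept = 'Legal') AND salary > 84168

Result:
id | dept  | salary
---+-------+-------
3  | Legal | 87175 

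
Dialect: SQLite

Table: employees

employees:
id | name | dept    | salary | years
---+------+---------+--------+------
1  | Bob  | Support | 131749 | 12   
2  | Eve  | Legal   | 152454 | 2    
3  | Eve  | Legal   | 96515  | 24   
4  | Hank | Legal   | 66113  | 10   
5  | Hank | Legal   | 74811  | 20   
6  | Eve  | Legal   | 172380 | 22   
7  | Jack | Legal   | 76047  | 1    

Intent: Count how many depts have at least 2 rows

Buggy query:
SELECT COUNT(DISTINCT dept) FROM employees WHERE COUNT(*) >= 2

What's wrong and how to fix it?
Bug: WHERE filters individual rows, not groups, so a group-level COUNT is invalid there

Fix: Use a subquery that GROUPs and filters with HAVING, then count its rows

Corrected query:
SELECT COUNT(*) FROM (SELECT dept FROM employees GROUP BY dept HAVING COUNT(*) >= 2)

Result:
COUNT(*)
--------
1       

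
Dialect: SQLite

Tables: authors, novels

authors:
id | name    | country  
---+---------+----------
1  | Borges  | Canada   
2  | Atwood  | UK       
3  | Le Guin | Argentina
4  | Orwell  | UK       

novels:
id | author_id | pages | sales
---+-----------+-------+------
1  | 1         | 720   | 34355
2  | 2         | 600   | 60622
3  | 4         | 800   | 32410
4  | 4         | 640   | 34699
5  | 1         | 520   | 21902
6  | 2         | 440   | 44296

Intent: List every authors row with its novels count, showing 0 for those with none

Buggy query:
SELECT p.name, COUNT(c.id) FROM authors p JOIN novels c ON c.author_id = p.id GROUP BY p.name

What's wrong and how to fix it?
Bug: An inner join excludes parents with zero children

Fix: Use LEFT JOIN so parents without children still appear (COUNT(c.id) gives 0)

Corrected query:
SELECT p.name, COUNT(c.id) FROM authors p LEFT JOIN novels c ON c.author_id = p.id GROUP BY p.name

Result:
name    | COUNT(c.id)
--------+------------
Atwood  | 2          
Borges  | 2          
Le Guin | 0          
Orwell  | 2          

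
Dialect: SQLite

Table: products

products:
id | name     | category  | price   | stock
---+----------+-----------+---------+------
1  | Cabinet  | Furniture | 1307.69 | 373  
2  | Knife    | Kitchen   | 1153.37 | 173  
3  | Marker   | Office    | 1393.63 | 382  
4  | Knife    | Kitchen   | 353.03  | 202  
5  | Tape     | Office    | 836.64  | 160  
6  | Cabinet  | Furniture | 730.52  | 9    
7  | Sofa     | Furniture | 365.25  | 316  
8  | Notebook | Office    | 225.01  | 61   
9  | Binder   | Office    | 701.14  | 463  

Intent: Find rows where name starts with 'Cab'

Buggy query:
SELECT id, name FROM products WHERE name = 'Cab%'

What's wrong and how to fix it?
Bug: Wildcards only work with LIKE; '=' treats '%' as a literal character

Fix: Replace '=' with LIKE so 'Cab%' is treated as a pattern

Corrected query:
SELECT id, name FROM products WHERE name LIKE 'Cab%'

Result:
id | name   
---+--------
1  | Cabinet
6  | Cabinet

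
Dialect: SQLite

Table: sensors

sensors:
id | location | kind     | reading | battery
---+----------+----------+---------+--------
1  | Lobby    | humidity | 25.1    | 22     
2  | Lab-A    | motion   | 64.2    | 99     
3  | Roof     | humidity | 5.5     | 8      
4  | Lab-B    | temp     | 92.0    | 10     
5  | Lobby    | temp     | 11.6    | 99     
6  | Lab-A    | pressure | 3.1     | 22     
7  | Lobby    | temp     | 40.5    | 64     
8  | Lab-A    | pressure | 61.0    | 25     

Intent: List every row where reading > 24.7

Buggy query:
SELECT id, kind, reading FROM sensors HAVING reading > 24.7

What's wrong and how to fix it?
Bug: HAVING filters the output of aggregation, but this query has no GROUP BY and no aggregate functions, so SQLite rejects it (HAVING clause on a non-aggregate query); the condition here is per row

Fix: Replace HAVING with WHERE since the condition applies to individual rows

Corrected query:
SELECT id, kind, reading FROM sensors WHERE reading > 24.7

Result:
id | kind     | reading
---+----------+--------
1  | humidity | 25.1   
2  | motion   | 64.2   
4  | temp     | 92     
7  | temp     | 40.5   
8  | pressure | 61     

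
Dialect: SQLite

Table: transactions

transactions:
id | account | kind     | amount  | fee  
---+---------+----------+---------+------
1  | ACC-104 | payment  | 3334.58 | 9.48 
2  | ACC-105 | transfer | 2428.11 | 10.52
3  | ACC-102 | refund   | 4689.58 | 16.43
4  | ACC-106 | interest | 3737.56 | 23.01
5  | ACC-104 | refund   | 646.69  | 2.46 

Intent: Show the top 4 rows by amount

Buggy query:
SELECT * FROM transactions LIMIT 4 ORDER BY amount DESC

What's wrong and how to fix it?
Bug: LIMIT must come after ORDER BY

Fix: Sort with ORDER BY, then apply LIMIT

Corrected query:
SELECT * FROM transactions ORDER BY amount DESC LIMIT 4

Result:
id | account | kind     | amount  | fee  
---+---------+----------+---------+------
3  | ACC-102 | refund   | 4689.58 | 16.43
4  | ACC-106 | interest | 3737.56 | 23.01
1  | ACC-104 | payment  | 3334.58 | 9.48 
2  | ACC-105 | transfer | 2428.11 | 10.52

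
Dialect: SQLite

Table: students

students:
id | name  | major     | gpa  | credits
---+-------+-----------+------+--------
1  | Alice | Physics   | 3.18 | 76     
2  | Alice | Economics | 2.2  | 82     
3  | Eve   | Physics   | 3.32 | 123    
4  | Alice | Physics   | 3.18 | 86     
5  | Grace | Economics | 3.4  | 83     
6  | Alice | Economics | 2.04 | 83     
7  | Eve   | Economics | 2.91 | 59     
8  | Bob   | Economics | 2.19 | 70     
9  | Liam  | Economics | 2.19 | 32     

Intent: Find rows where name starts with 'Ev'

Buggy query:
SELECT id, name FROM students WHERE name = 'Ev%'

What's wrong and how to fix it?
Bug: Wildcards only work with LIKE; '=' treats '%' as a literal character

Fix: Use LIKE for wildcard pattern matching

Corrected query:
SELECT id, name FROM students WHERE name LIKE 'Ev%'

Result:
id | name
---+-----
3  | Eve 
7  | Eve 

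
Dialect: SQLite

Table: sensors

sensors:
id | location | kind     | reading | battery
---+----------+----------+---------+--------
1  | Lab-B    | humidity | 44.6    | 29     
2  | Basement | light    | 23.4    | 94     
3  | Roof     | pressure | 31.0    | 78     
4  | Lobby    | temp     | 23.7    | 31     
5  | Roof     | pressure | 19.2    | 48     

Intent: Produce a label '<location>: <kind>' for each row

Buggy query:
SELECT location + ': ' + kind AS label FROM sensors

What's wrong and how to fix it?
Bug: SQLite uses || for string concatenation; + coerces text to numbers (yielding 0)

Fix: Replace + with || to concatenate text

Corrected query:
SELECT location || ': ' || kind AS label FROM sensors

Result:
label          
---------------
Lab-B: humidity
Basement: light
Roof: pressure 
Lobby: temp    
Roof: pressure 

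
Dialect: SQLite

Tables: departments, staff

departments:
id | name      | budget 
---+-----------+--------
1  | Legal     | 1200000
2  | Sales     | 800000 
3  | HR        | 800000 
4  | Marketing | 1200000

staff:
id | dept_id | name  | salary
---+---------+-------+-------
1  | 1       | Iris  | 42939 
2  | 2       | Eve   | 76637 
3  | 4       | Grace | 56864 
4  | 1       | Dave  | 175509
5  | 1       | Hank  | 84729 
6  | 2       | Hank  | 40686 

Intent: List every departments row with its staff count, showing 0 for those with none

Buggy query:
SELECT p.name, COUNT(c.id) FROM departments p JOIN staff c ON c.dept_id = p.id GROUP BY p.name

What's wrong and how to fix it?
Bug: INNER JOIN drops departments rows that have no matching staff rows

Fix: Switch to LEFT JOIN to retain unmatched parent rows

Corrected query:
SELECT p.name, COUNT(c.id) FROM departments p LEFT JOIN staff c ON c.dept_id = p.id GROUP BY p.name

Result:
name      | COUNT(c.id)
----------+------------
HR        | 0          
Legal     | 3          
Marketing | 1          
Sales     | 2          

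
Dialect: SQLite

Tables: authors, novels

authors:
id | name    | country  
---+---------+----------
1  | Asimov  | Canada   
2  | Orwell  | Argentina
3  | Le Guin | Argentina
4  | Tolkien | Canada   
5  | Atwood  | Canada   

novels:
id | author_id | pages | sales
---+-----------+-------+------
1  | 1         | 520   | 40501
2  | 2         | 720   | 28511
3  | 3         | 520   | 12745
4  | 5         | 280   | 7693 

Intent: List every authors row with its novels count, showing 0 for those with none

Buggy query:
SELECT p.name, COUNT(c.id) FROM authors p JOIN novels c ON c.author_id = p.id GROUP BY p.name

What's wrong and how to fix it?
Bug: INNER JOIN drops authors rows that have no matching novels rows

Fix: Switch to LEFT JOIN to retain unmatched parent rows

Corrected query:
SELECT p.name, COUNT(c.id) FROM authors p LEFT JOIN novels c ON c.author_id = p.id GROUP BY p.name

Result:
name    | COUNT(c.id)
--------+------------
Asimov  | 1          
Atwood  | 1          
Le Guin | 1          
Orwell  | 1          
Tolkien | 0          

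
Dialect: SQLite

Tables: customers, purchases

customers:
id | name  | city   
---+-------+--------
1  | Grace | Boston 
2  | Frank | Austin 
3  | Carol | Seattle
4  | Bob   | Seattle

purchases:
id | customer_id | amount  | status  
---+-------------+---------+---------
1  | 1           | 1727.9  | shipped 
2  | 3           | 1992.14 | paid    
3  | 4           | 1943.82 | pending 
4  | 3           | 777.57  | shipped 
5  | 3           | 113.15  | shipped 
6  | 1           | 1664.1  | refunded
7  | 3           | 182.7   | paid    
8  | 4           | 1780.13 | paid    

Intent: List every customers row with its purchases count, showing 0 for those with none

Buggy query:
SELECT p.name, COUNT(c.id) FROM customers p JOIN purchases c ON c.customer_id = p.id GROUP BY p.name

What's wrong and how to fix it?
Bug: An inner join excludes parents with zero children

Fix: Use LEFT JOIN so parents without children still appear (COUNT(c.id) gives 0)

Corrected query:
SELECT p.name, COUNT(c.id) FROM customers p LEFT JOIN purchases c ON c.customer_id = p.id GROUP BY p.name

Result:
name  | COUNT(c.id)
------+------------
Bob   | 2          
Carol | 4          
Frank | 0          
Grace | 2          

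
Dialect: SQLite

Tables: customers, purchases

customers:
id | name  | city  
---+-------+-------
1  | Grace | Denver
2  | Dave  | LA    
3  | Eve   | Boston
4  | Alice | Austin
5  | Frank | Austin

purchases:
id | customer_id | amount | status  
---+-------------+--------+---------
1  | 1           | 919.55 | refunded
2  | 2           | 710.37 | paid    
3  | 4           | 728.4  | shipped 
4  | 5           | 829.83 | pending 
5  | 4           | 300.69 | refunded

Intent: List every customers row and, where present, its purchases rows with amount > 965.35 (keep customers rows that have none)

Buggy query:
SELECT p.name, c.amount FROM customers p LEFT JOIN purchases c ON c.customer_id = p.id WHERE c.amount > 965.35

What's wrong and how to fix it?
Bug: Filtering c.amount in WHERE discards the NULL rows produced by LEFT JOIN, turning it into an inner join

Fix: Put 'c.amount > 965.35' in the JOIN's ON clause instead of WHERE

Corrected query:
SELECT p.name, c.amount FROM customers p LEFT JOIN purchases c ON c.customer_id = p.id AND c.amount > 965.35

Result:
name  | amount
------+-------
Grace | NULL  
Dave  | NULL  
Eve   | NULL  
Alice | NULL  
Frank | NULL  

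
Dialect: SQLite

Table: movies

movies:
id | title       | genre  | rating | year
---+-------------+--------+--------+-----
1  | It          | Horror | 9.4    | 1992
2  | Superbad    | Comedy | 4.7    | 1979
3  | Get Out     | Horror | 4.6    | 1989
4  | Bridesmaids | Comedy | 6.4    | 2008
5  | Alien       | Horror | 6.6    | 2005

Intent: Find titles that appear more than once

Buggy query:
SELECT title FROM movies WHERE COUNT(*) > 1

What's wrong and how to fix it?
Bug: WHERE can't reference COUNT(*); aggregates are computed after WHERE

Fix: Group first, then use HAVING for the count condition

Corrected query:
SELECT title FROM movies GROUP BY title HAVING COUNT(*) > 1

Result:
(no rows)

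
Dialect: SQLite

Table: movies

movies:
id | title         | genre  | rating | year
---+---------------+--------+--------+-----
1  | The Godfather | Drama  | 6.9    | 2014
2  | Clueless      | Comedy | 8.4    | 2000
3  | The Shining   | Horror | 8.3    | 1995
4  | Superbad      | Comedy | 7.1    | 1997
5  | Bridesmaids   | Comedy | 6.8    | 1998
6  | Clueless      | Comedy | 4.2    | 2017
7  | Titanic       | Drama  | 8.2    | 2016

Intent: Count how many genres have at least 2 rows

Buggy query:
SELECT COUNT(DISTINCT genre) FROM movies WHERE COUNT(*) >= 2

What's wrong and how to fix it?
Bug: WHERE filters individual rows, not groups, so a group-level COUNT is invalid there

Fix: Group first with HAVING COUNT(*) >= 2, then COUNT the resulting groups

Corrected query:
SELECT COUNT(*) FROM (SELECT genre FROM movies GROUP BY genre HAVING COUNT(*) >= 2)

Result:
COUNT(*)
--------
2       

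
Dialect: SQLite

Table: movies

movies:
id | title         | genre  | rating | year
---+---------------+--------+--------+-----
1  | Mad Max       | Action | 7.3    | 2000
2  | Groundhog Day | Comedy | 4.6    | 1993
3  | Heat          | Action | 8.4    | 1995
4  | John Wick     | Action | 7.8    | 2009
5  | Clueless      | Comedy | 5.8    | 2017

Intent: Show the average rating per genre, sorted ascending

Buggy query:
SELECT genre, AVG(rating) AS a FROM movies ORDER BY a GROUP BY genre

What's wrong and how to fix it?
Bug: GROUP BY must precede ORDER BY

Fix: Reorder: SELECT … FROM … GROUP BY … ORDER BY …

Corrected query:
SELECT genre, AVG(rating) AS a FROM movies GROUP BY genre ORDER BY a

Result:
genre  | a       
-------+---------
Comedy | 5.2     
Action | 7.833333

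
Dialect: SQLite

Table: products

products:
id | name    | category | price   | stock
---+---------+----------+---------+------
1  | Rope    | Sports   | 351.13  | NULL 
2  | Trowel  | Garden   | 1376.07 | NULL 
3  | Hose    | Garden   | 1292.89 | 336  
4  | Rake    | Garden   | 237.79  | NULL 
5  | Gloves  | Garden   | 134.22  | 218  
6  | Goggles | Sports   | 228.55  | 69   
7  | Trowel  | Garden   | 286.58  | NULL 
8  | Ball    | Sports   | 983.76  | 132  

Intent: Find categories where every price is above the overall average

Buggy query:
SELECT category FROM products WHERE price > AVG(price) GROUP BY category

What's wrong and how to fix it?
Bug: WHERE evaluates per row before aggregation, so AVG() is unavailable

Fix: Use a subquery for AVG and a HAVING MIN(...) filter so the condition holds for every row in the group

Corrected query:
SELECT category FROM products GROUP BY category HAVING MIN(price) > (SELECT AVG(price) FROM products)

Result:
(no rows)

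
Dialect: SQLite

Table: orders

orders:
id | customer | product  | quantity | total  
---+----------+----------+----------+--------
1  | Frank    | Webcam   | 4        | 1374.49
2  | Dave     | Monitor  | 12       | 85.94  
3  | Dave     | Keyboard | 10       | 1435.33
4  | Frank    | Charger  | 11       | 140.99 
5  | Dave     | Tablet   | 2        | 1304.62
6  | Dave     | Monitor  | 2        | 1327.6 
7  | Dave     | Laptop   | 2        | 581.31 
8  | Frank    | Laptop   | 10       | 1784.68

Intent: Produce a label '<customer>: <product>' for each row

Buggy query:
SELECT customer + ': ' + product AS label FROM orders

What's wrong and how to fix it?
Bug: '+' is numeric addition; on text columns SQLite converts them to 0 instead of concatenating

Fix: Replace + with || to concatenate text

Corrected query:
SELECT customer || ': ' || product AS label FROM orders

Result:
label         
--------------
Frank: Webcam 
Dave: Monitor 
Dave: Keyboard
Frank: Charger
Dave: Tablet  
Dave: Monitor 
Dave: Laptop  
Frank: Laptop 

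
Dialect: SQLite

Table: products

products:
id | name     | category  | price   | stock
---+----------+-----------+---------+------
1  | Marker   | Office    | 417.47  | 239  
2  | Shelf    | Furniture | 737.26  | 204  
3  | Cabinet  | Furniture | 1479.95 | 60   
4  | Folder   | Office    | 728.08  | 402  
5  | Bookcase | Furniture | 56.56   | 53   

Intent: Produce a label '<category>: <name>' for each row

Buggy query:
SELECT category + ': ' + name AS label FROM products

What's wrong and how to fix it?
Bug: SQLite uses || for string concatenation; + coerces text to numbers (yielding 0)

Fix: Use the || operator for string concatenation

Corrected query:
SELECT category || ': ' || name AS label FROM products

Result:
label              
-------------------
Office: Marker     
Furniture: Shelf   
Furniture: Cabinet 
Office: Folder     
Furniture: Bookcase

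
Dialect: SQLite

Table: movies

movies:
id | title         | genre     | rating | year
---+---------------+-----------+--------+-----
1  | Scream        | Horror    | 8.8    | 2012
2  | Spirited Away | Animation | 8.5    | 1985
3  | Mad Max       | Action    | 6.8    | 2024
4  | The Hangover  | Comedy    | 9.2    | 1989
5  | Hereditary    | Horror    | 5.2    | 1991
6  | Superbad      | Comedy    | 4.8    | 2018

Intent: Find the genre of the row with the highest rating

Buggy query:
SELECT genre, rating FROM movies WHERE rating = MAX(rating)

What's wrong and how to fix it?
Bug: MAX(rating) is an aggregate and cannot be used directly in WHERE

Fix: Use a subquery: WHERE rating = (SELECT MAX(rating) FROM movies)

Corrected query:
SELECT genre, rating FROM movies WHERE rating = (SELECT MAX(rating) FROM movies)

Result:
genre  | rating
-------+-------
Comedy | 9.2   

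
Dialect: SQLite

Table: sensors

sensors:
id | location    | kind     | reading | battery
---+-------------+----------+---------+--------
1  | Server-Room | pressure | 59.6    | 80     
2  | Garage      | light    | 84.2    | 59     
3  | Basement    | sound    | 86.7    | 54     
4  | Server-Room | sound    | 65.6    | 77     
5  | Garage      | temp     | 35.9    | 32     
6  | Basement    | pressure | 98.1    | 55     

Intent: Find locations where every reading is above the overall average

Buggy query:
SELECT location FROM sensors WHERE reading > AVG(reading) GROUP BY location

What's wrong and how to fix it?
Bug: AVG() is an aggregate; it can't sit directly in WHERE

Fix: Use a subquery for AVG and a HAVING MIN(...) filter so the condition holds for every row in the group

Corrected query:
SELECT location FROM sensors GROUP BY location HAVING MIN(reading) > (SELECT AVG(reading) FROM sensors)

Result:
location
--------
Basement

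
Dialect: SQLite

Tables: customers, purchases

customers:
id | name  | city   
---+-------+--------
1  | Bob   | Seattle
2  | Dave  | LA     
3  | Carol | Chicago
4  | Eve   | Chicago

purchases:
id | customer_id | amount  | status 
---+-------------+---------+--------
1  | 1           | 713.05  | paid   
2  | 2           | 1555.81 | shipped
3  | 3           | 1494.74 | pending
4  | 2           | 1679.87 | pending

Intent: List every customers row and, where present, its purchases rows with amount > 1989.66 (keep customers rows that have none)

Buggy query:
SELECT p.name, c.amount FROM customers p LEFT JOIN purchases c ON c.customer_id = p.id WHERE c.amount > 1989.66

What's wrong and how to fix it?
Bug: A WHERE condition on the right-hand table after LEFT JOIN drops unmatched parents

Fix: Put 'c.amount > 1989.66' in the JOIN's ON clause instead of WHERE

Corrected query:
SELECT p.name, c.amount FROM customers p LEFT JOIN purchases c ON c.customer_id = p.id AND c.amount > 1989.66

Result:
name  | amount
------+-------
Bob   | NULL  
Dave  | NULL  
Carol | NULL  
Eve   | NULL  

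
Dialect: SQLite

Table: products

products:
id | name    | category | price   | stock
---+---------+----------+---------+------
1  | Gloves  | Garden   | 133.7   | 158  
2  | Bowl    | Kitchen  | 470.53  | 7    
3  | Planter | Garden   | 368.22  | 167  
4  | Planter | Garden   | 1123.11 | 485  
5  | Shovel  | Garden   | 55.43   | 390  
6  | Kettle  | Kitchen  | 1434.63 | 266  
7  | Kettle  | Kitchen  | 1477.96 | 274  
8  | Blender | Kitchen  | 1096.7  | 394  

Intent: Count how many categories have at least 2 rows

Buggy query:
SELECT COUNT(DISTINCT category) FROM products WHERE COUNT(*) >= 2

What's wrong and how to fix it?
Bug: WHERE filters individual rows, not groups, so a group-level COUNT is invalid there

Fix: Group first with HAVING COUNT(*) >= 2, then COUNT the resulting groups

Corrected query:
SELECT COUNT(*) FROM (SELECT category FROM products GROUP BY category HAVING COUNT(*) >= 2)

Result:
COUNT(*)
--------
2       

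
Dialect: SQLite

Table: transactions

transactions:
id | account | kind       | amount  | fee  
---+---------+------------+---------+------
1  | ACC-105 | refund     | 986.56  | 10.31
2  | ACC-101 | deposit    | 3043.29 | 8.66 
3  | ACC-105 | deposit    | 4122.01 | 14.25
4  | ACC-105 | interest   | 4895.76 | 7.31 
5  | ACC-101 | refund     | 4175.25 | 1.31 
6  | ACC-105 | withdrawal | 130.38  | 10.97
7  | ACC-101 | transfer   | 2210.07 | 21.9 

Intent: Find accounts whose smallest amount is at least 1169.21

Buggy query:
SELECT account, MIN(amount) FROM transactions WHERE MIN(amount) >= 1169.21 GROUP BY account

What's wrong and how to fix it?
Bug: Aggregates like MIN are computed per group after WHERE runs

Fix: Replace WHERE with HAVING after the GROUP BY

Corrected query:
SELECT account, MIN(amount) FROM transactions GROUP BY account HAVING MIN(amount) >= 1169.21

Result:
account | MIN(amount)
--------+------------
ACC-101 | 2210.07    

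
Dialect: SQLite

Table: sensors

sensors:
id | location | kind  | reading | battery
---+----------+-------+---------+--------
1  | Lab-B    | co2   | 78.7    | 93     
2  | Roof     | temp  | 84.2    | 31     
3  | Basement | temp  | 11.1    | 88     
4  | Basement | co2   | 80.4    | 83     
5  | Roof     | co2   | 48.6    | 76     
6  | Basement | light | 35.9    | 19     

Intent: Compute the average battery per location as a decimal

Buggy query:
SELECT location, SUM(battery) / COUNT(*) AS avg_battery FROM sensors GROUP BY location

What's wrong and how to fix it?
Bug: Both operands are integers, so '/' performs integer division and truncates

Fix: Cast one side to REAL so the division keeps the fractional part

Corrected query:
SELECT location, SUM(battery) * 1.0 / COUNT(*) AS avg_battery FROM sensors GROUP BY location

Result:
location | avg_battery
---------+------------
Basement | 63.333333  
Lab-B    | 93         
Roof     | 53.5       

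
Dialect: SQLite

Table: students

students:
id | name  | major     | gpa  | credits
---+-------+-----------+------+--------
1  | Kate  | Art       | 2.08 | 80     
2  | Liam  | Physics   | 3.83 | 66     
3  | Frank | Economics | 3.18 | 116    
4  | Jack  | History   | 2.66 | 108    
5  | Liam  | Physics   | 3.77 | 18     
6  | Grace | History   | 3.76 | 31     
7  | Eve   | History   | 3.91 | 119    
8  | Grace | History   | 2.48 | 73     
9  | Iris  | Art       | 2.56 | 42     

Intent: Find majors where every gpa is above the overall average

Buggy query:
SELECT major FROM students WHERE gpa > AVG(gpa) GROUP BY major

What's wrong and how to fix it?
Bug: WHERE evaluates per row before aggregation, so AVG() is unavailable

Fix: Compute the overall average in a scalar subquery and compare each group's MIN against it in HAVING

Corrected query:
SELECT major FROM students GROUP BY major HAVING MIN(gpa) > (SELECT AVG(gpa) FROM students)

Result:
major    
---------
Economics
Physics  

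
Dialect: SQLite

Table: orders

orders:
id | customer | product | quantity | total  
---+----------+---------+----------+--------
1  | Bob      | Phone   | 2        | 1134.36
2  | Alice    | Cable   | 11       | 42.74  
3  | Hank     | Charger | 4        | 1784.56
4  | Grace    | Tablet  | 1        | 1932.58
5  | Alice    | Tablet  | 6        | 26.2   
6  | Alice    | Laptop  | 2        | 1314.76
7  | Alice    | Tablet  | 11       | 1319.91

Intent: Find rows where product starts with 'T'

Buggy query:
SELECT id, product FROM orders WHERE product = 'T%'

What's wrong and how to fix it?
Bug: Wildcards only work with LIKE; '=' treats '%' as a literal character

Fix: Use LIKE for wildcard pattern matching

Corrected query:
SELECT id, product FROM orders WHERE product LIKE 'T%'

Result:
id | product
---+--------
4  | Tablet 
5  | Tablet 
7  | Tablet 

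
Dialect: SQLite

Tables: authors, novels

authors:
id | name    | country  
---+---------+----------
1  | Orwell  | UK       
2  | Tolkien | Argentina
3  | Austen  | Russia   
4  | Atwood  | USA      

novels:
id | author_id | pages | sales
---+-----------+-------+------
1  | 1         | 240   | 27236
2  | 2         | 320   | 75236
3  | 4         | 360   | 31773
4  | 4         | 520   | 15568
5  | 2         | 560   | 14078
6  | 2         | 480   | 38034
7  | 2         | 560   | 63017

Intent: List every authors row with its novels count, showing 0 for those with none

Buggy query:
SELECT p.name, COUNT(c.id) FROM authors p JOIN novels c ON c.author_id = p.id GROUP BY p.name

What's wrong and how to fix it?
Bug: An inner join excludes parents with zero children

Fix: Use LEFT JOIN so parents without children still appear (COUNT(c.id) gives 0)

Corrected query:
SELECT p.name, COUNT(c.id) FROM authors p LEFT JOIN novels c ON c.author_id = p.id GROUP BY p.name

Result:
name    | COUNT(c.id)
--------+------------
Atwood  | 2          
Austen  | 0          
Orwell  | 1          
Tolkien | 4          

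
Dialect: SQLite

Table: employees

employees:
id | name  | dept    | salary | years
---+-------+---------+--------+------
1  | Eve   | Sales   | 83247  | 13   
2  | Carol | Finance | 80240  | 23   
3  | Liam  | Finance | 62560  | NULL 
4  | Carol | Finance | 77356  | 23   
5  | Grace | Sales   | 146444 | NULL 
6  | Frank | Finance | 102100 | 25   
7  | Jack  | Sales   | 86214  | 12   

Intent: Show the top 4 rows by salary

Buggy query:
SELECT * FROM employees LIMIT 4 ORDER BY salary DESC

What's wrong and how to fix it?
Bug: LIMIT must come after ORDER BY

Fix: Swap the clauses: ORDER BY first, then LIMIT

Corrected query:
SELECT * FROM employees ORDER BY salary DESC LIMIT 4

Result:
id | name  | dept    | salary | years
---+-------+---------+--------+------
5  | Grace | Sales   | 146444 | NULL 
6  | Frank | Finance | 102100 | 25   
7  | Jack  | Sales   | 86214  | 12   
1  | Eve   | Sales   | 83247  | 13   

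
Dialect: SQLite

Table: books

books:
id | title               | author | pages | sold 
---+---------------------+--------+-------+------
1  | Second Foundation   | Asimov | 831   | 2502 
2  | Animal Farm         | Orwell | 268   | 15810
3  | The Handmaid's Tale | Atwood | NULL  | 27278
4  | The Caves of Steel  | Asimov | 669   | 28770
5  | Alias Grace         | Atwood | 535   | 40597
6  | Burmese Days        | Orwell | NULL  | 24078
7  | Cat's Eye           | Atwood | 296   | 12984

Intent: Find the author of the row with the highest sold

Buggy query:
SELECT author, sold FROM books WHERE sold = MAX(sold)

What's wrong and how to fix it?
Bug: MAX(sold) is an aggregate and cannot be used directly in WHERE

Fix: Wrap MAX in a scalar subquery so WHERE compares against a single value

Corrected query:
SELECT author, sold FROM books WHERE sold = (SELECT MAX(sold) FROM books)

Result:
author | sold 
-------+------
Atwood | 40597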